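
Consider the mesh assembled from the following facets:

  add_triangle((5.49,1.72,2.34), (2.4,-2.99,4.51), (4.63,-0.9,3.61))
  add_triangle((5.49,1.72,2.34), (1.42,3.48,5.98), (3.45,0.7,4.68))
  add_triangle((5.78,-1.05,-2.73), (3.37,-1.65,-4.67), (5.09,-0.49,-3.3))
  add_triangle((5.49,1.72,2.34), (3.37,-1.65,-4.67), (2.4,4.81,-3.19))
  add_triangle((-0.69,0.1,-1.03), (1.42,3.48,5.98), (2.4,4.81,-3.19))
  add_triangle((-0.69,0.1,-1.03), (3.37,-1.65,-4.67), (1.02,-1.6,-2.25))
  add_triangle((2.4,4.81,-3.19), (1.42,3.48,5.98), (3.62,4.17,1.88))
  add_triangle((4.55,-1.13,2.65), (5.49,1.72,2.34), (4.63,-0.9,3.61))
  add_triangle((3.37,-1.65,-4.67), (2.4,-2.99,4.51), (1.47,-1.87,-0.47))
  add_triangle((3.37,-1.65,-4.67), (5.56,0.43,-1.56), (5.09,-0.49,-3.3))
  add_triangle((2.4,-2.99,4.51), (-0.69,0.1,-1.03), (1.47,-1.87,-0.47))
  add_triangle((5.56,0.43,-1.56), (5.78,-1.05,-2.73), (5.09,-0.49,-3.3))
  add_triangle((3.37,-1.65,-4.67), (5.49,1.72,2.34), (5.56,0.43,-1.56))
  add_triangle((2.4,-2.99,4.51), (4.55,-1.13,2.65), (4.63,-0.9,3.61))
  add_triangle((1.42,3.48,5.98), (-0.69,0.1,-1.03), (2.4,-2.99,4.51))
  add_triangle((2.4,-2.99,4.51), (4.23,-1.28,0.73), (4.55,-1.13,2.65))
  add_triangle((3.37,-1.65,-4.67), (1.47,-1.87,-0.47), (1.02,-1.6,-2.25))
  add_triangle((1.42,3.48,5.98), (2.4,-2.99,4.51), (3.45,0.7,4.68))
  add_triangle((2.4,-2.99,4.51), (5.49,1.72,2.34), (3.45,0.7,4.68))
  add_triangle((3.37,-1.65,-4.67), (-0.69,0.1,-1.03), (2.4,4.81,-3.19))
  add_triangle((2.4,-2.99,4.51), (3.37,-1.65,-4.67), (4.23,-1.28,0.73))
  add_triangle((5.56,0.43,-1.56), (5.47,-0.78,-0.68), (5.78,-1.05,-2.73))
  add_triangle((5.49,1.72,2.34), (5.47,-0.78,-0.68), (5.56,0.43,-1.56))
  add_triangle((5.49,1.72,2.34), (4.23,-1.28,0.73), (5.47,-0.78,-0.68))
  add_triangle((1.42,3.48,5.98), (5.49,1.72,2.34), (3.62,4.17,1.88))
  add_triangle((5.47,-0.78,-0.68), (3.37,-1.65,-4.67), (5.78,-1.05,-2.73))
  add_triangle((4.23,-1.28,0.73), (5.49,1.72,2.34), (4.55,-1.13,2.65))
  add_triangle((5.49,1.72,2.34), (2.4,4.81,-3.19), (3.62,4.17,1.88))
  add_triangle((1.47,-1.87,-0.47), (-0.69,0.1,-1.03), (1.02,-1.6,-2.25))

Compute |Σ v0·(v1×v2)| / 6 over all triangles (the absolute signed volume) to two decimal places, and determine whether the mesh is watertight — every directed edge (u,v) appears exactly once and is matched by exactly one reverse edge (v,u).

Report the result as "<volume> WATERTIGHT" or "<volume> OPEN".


162.68 OPEN

Per-triangle v0·(v1×v2)/6:
  t1: +1.8965
  t2: +10.7863
  t3: +2.1846
  t4: +33.1044
  t5: +5.1604
  t6: +1.1160
  t7: +11.4059
  t8: +2.2983
  t9: +3.4650
  t10: -0.2644
  t11: +0.9863
  t12: +1.6892
  t13: -2.3993
  t14: +2.2479
  t15: +1.5660
  t16: +3.6888
  t17: +1.5092
  t18: +10.4066
  t19: +9.7736
  t20: +6.6586
  t21: +10.2011
  t22: +2.4213
  t23: +5.3519
  t24: +4.7305
  t25: +13.9941
  t26: +1.2694
  t27: +4.2029
  t28: +12.9543
  t29: +0.2739
Σ = +162.6795 → |volume| = 162.68

Directed edges: 87 total; 3 unmatched, e.g. (3.37,-1.65,-4.67)→(4.23,-1.28,0.73) → open.


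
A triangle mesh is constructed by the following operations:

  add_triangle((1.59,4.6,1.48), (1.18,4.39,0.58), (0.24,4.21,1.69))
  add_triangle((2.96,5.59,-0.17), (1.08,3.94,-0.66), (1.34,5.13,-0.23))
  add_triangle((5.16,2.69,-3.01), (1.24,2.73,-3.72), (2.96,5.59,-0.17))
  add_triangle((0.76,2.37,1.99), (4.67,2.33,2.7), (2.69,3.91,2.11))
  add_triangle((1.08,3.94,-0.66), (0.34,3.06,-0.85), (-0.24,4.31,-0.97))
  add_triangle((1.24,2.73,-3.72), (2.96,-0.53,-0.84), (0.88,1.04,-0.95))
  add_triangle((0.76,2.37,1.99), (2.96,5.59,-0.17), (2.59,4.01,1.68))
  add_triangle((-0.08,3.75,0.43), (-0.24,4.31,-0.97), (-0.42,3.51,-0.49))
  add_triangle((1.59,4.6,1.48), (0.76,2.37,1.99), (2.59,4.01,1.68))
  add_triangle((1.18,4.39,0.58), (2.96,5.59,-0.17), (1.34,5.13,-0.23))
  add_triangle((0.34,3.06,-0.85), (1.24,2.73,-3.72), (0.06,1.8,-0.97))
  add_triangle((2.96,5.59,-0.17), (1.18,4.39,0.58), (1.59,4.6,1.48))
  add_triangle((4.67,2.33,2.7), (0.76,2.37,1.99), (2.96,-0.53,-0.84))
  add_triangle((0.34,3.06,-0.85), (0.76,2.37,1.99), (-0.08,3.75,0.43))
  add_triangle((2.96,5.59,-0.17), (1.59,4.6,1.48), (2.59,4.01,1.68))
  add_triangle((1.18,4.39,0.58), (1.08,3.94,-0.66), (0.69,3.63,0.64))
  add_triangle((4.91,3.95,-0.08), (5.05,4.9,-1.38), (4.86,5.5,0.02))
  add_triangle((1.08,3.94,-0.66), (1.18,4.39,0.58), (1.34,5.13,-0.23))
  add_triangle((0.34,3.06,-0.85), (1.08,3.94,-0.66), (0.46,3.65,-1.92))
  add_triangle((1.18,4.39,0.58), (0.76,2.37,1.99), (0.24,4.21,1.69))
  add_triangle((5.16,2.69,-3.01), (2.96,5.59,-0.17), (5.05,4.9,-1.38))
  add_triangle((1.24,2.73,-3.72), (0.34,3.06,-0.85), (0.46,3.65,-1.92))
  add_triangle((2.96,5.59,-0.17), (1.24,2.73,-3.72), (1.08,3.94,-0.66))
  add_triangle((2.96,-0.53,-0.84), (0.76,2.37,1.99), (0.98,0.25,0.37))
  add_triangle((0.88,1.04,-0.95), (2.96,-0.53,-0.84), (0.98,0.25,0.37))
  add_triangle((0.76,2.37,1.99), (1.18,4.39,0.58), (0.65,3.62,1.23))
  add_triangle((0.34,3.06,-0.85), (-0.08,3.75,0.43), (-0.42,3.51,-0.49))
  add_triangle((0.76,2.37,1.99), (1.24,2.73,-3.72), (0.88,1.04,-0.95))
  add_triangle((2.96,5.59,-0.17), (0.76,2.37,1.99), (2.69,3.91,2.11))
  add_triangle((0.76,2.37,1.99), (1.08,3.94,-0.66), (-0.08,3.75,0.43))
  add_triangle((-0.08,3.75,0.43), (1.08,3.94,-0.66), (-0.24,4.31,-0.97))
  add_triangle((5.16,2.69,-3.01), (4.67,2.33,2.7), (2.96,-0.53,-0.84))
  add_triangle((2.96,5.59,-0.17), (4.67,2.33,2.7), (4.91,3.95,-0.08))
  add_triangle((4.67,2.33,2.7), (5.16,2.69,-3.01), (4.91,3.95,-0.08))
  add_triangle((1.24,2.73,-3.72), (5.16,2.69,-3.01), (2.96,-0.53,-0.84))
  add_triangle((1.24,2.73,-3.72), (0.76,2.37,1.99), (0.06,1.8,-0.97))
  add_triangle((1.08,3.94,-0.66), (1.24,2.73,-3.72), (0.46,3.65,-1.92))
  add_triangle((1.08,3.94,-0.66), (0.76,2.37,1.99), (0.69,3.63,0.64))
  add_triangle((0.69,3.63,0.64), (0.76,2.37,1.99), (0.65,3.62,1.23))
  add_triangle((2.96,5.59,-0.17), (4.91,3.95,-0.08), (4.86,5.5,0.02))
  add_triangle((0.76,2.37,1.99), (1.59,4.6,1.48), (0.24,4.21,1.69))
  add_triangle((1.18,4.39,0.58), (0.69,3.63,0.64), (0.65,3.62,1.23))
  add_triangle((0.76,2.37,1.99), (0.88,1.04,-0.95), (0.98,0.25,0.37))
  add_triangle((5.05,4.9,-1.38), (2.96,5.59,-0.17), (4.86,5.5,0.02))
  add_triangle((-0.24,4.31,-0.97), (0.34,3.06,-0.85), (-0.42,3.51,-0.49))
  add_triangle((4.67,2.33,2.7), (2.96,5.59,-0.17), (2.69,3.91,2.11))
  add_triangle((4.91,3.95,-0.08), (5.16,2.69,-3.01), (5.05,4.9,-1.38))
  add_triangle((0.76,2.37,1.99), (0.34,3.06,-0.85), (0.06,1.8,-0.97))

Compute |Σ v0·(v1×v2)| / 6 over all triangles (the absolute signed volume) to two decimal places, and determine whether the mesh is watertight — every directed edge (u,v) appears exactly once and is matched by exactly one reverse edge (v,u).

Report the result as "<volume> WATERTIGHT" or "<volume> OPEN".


66.79 WATERTIGHT

Per-triangle v0·(v1×v2)/6:
  t1: +0.8623
  t2: +0.6233
  t3: +13.2187
  t4: +2.2395
  t5: +0.2337
  t6: -0.9701
  t7: -1.7274
  t8: +0.2332
  t9: +1.1507
  t10: +0.9939
  t11: +0.4360
  t12: +1.1652
  t13: -1.5313
  t14: -1.0436
  t15: +2.1242
  t16: +0.2443
  t17: +1.7567
  t18: -0.0475
  t19: +0.3088
  t20: -1.1959
  t21: +2.4143
  t22: -0.3506
  t23: +3.3063
  t24: +0.3383
  t25: -0.5299
  t26: +0.4640
  t27: -0.4851
  t28: -1.0353
  t29: +2.2182
  t30: +1.8133
  t31: +1.1681
  t32: +9.5908
  t33: +7.1473
  t34: +6.7359
  t35: +3.7539
  t36: -1.5856
  t37: +1.5805
  t38: -0.5686
  t39: -0.1470
  t40: -0.4189
  t41: +1.1284
  t42: +0.1192
  t43: -0.6826
  t44: +2.6621
  t45: -0.0840
  t46: +5.5362
  t47: +3.5567
  t48: +0.0700
Σ = +66.7906 → |volume| = 66.79

Directed edges: 144 total, each appears once with its reverse present → watertight.


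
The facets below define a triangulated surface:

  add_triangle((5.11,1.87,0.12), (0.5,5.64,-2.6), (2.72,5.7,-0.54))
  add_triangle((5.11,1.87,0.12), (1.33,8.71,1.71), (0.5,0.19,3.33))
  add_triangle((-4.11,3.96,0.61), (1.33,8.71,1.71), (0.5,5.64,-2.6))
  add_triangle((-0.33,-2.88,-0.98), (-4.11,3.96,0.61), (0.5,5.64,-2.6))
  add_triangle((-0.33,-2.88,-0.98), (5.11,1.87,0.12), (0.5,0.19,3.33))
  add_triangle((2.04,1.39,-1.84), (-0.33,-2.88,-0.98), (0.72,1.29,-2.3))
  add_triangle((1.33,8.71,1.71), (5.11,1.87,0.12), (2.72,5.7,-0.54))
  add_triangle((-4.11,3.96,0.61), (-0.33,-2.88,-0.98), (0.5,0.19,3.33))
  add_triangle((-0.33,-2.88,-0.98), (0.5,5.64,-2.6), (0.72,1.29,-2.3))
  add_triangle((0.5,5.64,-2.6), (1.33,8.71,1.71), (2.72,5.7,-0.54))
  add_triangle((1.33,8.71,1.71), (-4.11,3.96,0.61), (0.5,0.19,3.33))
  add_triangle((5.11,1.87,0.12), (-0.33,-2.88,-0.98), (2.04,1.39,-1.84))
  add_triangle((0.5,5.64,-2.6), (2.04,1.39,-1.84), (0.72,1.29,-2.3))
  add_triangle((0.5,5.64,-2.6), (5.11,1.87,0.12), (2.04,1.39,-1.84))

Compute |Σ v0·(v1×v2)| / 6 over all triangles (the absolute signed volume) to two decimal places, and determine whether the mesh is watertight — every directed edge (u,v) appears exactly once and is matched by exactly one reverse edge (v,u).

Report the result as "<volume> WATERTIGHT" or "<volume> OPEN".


Per-triangle v0·(v1×v2)/6:
  t1: +7.6581
  t2: +23.2294
  t3: +25.2854
  t4: +9.8479
  t5: +7.7919
  t6: +1.8373
  t7: +10.9557
  t8: +6.9838
  t9: +1.4335
  t10: +10.8241
  t11: +22.4212
  t12: +4.9693
  t13: +2.3899
  t14: +7.3429
Σ = +142.9703 → |volume| = 142.97

Directed edges: 42 total, each appears once with its reverse present → watertight.

142.97 WATERTIGHT


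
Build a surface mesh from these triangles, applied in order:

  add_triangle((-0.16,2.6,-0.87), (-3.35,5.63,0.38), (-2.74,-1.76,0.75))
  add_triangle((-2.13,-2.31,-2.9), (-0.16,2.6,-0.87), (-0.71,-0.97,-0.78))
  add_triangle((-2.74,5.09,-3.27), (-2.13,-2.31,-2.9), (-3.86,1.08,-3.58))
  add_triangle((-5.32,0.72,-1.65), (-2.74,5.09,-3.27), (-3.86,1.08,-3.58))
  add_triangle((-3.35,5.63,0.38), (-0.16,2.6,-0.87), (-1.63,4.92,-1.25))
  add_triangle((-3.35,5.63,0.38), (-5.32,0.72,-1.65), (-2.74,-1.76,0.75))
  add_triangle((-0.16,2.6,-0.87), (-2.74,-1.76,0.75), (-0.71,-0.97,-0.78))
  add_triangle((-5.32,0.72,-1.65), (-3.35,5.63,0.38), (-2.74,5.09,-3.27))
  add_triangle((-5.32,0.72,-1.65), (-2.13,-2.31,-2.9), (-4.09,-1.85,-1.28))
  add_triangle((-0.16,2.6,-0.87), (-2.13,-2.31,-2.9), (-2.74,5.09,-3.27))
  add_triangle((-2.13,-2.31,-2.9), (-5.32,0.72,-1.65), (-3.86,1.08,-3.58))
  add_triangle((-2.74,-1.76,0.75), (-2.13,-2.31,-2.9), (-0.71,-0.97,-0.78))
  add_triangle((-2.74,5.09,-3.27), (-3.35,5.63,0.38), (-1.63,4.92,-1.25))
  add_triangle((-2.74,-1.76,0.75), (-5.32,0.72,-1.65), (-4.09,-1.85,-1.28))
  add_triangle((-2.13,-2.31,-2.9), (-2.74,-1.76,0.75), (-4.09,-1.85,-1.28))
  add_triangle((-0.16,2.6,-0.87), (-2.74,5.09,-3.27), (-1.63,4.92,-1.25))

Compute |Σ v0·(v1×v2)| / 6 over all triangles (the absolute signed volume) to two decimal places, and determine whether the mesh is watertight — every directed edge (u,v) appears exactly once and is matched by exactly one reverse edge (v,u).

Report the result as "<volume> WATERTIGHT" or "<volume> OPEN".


Per-triangle v0·(v1×v2)/6:
  t1: -2.5846
  t2: -0.1375
  t3: +3.9338
  t4: +8.7740
  t5: +0.7862
  t6: +10.0240
  t7: -1.4171
  t8: +17.0461
  t9: +4.7460
  t10: +2.3198
  t11: +6.5967
  t12: +0.3984
  t13: +3.9710
  t14: +3.4311
  t15: +2.2682
  t16: +1.3179
Σ = +61.4740 → |volume| = 61.47

Directed edges: 48 total, each appears once with its reverse present → watertight.

61.47 WATERTIGHT


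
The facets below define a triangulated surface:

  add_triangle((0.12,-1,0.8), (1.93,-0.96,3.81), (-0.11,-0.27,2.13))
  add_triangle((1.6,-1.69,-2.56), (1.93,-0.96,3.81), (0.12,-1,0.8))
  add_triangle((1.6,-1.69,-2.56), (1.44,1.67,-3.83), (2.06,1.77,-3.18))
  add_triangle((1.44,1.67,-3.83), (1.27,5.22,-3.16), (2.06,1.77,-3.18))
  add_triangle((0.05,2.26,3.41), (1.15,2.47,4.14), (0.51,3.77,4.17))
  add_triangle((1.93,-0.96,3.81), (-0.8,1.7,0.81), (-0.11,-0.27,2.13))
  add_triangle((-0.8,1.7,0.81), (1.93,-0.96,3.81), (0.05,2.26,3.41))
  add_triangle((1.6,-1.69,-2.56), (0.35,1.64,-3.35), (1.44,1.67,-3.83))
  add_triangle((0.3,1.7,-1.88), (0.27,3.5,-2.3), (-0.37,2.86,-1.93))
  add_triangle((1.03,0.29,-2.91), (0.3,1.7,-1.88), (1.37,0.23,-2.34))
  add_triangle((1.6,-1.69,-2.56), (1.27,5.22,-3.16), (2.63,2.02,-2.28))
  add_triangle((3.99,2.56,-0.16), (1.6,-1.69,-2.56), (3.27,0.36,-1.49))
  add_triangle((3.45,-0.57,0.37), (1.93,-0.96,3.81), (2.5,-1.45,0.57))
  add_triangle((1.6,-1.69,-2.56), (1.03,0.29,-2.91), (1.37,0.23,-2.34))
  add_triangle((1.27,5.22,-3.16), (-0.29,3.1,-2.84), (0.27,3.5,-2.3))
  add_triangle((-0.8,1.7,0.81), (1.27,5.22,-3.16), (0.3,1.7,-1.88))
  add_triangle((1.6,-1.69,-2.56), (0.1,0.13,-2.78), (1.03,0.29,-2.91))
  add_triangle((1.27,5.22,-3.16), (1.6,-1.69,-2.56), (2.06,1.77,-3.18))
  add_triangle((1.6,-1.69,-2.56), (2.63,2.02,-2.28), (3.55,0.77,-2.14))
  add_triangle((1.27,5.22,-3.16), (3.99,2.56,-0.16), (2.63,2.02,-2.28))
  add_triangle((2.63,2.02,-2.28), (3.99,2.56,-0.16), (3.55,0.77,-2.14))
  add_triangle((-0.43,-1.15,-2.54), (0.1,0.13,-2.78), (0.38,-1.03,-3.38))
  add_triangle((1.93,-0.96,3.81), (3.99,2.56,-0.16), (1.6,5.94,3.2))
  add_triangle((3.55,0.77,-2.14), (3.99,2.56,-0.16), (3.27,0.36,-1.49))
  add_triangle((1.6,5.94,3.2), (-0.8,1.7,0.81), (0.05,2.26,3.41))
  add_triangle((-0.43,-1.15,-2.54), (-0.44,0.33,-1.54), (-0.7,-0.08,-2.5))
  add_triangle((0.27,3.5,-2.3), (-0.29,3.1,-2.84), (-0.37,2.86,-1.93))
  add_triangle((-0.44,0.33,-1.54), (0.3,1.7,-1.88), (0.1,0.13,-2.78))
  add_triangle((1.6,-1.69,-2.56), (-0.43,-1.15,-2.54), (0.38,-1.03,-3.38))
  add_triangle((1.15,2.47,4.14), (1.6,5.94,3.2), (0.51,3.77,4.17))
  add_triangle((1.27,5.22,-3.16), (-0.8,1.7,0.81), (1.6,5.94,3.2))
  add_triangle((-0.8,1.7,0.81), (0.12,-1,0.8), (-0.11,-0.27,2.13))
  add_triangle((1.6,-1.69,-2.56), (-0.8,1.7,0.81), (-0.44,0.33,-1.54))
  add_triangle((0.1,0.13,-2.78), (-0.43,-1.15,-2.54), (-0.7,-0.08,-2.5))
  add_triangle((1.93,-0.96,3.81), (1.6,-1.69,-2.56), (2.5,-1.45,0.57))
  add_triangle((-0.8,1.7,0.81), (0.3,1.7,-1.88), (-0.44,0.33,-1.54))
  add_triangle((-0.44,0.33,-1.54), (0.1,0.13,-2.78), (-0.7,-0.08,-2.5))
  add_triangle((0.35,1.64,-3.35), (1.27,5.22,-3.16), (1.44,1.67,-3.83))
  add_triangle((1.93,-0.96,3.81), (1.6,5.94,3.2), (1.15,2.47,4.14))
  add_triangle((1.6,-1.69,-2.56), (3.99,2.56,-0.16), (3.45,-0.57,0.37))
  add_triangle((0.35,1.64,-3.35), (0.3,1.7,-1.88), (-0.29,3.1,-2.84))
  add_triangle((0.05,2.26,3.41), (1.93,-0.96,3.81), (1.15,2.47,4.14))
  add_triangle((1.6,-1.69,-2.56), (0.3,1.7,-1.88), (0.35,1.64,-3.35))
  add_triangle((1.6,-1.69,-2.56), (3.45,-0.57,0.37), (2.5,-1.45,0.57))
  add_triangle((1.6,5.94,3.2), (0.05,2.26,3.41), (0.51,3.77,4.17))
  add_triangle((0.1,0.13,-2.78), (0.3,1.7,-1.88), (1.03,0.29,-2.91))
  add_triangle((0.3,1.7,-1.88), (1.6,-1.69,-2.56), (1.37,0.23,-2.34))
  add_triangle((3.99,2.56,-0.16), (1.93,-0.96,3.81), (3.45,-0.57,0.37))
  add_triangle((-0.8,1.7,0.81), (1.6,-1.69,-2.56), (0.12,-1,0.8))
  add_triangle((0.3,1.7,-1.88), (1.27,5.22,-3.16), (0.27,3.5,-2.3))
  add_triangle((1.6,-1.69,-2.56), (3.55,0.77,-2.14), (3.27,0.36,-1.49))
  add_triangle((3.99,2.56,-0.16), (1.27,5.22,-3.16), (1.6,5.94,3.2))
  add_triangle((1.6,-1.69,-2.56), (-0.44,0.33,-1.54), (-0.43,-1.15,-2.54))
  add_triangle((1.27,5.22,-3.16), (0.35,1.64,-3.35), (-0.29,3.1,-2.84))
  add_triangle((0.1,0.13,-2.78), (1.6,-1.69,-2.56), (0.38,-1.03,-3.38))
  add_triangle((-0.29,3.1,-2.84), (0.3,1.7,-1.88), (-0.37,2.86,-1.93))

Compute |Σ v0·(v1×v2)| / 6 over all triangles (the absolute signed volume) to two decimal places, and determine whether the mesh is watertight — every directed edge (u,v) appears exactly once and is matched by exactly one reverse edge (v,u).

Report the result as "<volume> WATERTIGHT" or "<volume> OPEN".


Per-triangle v0·(v1×v2)/6:
  t1: +0.6511
  t2: +1.8916
  t3: +1.7044
  t4: +2.0999
  t5: +0.6928
  t6: +1.2326
  t7: +0.3692
  t8: +1.5563
  t9: -0.2678
  t10: +0.3969
  t11: +4.8167
  t12: -0.4299
  t13: +2.0370
  t14: +0.5100
  t15: +0.3228
  t16: +1.0802
  t17: +0.8834
  t18: -1.3899
  t19: +2.2055
  t20: +5.6825
  t21: +2.6220
  t22: +0.4389
  t23: +17.4736
  t24: +0.9464
  t25: +2.7889
  t26: -0.0405
  t27: +0.2610
  t28: +0.3978
  t29: +0.6447
  t30: +2.4323
  t31: +7.4230
  t32: +0.1386
  t33: -0.5285
  t34: +0.4168
  t35: +0.8757
  t36: +0.7460
  t37: +0.1396
  t38: +2.2401
  t39: +4.0107
  t40: +5.5383
  t41: -0.3543
  t42: +1.8659
  t43: -0.7503
  t44: +1.8762
  t45: +0.0860
  t46: +0.6746
  t47: -0.5465
  t48: +6.4526
  t49: -0.1167
  t50: -0.4126
  t51: +0.9097
  t52: +19.7208
  t53: -0.8440
  t54: +2.1004
  t55: +0.6134
  t56: -0.1466
Σ = +106.1395 → |volume| = 106.14

Directed edges: 168 total, each appears once with its reverse present → watertight.

106.14 WATERTIGHT


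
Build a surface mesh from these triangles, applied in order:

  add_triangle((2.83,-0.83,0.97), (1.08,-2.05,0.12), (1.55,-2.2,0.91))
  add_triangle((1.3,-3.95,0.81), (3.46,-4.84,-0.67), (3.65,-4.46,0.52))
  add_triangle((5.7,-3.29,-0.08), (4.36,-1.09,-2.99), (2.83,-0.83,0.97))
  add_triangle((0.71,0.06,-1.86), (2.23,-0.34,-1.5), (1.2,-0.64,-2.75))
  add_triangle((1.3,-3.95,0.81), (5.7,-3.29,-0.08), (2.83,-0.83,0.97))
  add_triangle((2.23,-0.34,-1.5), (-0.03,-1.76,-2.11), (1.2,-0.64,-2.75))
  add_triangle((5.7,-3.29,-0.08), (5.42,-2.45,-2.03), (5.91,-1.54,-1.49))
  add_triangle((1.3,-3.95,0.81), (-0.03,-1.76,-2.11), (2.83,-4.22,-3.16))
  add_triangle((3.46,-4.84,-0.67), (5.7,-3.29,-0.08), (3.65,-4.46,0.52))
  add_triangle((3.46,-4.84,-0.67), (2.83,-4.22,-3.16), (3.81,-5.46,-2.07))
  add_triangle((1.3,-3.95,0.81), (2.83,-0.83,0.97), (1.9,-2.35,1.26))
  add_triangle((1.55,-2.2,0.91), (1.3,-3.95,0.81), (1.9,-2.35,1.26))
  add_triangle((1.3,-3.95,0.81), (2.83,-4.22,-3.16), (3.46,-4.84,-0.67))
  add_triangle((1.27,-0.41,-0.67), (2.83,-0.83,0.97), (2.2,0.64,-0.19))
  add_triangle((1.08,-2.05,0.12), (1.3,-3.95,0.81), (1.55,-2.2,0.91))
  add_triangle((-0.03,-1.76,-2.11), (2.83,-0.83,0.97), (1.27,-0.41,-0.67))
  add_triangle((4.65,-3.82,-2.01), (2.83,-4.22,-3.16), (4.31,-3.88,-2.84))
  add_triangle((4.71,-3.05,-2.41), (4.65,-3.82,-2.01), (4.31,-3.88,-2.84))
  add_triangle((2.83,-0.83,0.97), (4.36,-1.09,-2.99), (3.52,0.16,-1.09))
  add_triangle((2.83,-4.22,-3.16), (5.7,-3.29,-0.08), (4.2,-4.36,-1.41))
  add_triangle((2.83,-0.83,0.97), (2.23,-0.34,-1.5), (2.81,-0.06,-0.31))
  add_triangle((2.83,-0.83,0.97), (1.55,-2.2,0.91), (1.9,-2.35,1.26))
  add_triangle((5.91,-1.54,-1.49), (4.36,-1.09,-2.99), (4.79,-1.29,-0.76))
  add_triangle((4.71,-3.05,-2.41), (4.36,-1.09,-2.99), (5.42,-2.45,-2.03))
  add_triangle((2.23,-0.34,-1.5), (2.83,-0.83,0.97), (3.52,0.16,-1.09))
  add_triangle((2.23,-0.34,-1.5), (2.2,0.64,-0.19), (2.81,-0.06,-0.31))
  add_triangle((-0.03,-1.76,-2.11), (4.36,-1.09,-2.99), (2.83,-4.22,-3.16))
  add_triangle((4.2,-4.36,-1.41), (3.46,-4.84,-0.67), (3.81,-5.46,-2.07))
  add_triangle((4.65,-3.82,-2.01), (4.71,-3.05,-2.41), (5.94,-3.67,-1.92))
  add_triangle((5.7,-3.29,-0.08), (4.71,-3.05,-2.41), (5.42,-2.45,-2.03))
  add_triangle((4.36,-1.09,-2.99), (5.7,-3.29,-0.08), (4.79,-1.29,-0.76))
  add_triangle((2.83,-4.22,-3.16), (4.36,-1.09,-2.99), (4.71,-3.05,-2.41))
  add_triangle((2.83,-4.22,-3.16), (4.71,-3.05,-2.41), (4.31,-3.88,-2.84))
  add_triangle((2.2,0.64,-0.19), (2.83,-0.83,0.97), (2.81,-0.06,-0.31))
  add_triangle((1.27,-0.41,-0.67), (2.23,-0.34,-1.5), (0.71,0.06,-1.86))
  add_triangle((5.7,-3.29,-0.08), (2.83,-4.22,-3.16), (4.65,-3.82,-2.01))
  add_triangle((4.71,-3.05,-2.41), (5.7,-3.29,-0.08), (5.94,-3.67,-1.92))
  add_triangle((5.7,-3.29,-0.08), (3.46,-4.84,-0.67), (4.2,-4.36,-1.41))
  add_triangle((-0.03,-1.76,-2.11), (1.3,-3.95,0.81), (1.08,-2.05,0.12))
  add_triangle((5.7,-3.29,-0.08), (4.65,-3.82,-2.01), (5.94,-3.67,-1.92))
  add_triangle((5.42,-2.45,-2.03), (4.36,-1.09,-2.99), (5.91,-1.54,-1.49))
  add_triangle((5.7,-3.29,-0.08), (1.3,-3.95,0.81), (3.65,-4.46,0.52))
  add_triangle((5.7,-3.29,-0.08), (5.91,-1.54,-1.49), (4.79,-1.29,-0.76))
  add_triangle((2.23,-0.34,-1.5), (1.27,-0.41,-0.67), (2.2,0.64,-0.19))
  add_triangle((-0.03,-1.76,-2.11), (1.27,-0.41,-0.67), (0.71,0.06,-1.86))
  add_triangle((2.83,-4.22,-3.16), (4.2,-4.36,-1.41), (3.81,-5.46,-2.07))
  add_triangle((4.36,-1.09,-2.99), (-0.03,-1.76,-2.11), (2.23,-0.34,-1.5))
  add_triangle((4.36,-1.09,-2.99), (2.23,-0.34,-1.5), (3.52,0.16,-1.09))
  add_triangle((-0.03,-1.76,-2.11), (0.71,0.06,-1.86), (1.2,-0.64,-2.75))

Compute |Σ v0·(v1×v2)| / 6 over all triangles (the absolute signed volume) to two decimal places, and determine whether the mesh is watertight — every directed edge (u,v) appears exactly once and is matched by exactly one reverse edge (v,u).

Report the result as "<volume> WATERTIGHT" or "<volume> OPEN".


Per-triangle v0·(v1×v2)/6:
  t1: -0.5156
  t2: +1.9033
  t3: +3.6039
  t4: +0.3563
  t5: +3.7014
  t6: +0.9123
  t7: +2.5666
  t8: +3.9588
  t9: +2.9320
  t10: +0.0043
  t11: +0.7166
  t12: -0.0828
  t13: +3.3705
  t14: -0.6867
  t15: -0.2858
  t16: -0.8850
  t17: +0.9256
  t18: +0.7187
  t19: +2.3176
  t20: +2.4184
  t21: +0.6275
  t22: -0.1809
  t23: -0.0576
  t24: +1.6429
  t25: -0.9333
  t26: +0.3962
  t27: +3.8721
  t28: +1.2089
  t29: +0.7619
  t30: +2.1258
  t31: -3.1644
  t32: +3.7520
  t33: +0.2741
  t34: +0.4315
  t35: -0.0996
  t36: +1.4111
  t37: -0.0406
  t38: +2.5061
  t39: -0.7798
  t40: +1.5361
  t41: +1.9627
  t42: +0.1153
  t43: +0.7398
  t44: -0.1705
  t45: -0.6866
  t46: +1.6181
  t47: +0.2991
  t48: +0.1871
  t49: +0.2739
Σ = +47.5793 → |volume| = 47.58

Directed edges: 147 total; 3 unmatched, e.g. (2.83,-0.83,0.97)→(1.08,-2.05,0.12) → open.

47.58 OPEN


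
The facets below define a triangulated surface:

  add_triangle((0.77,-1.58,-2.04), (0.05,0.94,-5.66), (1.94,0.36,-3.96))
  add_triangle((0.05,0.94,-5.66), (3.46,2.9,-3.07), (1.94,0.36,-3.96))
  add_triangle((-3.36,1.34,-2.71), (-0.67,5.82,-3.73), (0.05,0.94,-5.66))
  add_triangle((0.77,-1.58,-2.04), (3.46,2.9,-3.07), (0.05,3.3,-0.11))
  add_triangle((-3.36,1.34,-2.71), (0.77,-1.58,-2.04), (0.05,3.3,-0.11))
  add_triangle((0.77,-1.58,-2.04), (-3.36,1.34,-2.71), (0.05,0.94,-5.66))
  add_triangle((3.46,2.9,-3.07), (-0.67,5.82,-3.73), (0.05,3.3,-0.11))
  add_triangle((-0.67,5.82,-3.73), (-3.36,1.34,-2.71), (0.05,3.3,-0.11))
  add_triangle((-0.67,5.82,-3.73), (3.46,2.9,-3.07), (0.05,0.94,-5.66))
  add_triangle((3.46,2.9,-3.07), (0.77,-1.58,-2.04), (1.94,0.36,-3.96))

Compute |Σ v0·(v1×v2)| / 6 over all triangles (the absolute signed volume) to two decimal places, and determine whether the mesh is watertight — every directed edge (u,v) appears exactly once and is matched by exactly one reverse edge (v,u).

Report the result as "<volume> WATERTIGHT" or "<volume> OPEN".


Per-triangle v0·(v1×v2)/6:
  t1: +3.2371
  t2: +5.2592
  t3: +16.0109
  t4: -2.6334
  t5: -5.0545
  t6: +5.4939
  t7: +7.8834
  t8: +5.4626
  t9: +18.4261
  t10: +1.8823
Σ = +55.9676 → |volume| = 55.97

Directed edges: 30 total, each appears once with its reverse present → watertight.

55.97 WATERTIGHT


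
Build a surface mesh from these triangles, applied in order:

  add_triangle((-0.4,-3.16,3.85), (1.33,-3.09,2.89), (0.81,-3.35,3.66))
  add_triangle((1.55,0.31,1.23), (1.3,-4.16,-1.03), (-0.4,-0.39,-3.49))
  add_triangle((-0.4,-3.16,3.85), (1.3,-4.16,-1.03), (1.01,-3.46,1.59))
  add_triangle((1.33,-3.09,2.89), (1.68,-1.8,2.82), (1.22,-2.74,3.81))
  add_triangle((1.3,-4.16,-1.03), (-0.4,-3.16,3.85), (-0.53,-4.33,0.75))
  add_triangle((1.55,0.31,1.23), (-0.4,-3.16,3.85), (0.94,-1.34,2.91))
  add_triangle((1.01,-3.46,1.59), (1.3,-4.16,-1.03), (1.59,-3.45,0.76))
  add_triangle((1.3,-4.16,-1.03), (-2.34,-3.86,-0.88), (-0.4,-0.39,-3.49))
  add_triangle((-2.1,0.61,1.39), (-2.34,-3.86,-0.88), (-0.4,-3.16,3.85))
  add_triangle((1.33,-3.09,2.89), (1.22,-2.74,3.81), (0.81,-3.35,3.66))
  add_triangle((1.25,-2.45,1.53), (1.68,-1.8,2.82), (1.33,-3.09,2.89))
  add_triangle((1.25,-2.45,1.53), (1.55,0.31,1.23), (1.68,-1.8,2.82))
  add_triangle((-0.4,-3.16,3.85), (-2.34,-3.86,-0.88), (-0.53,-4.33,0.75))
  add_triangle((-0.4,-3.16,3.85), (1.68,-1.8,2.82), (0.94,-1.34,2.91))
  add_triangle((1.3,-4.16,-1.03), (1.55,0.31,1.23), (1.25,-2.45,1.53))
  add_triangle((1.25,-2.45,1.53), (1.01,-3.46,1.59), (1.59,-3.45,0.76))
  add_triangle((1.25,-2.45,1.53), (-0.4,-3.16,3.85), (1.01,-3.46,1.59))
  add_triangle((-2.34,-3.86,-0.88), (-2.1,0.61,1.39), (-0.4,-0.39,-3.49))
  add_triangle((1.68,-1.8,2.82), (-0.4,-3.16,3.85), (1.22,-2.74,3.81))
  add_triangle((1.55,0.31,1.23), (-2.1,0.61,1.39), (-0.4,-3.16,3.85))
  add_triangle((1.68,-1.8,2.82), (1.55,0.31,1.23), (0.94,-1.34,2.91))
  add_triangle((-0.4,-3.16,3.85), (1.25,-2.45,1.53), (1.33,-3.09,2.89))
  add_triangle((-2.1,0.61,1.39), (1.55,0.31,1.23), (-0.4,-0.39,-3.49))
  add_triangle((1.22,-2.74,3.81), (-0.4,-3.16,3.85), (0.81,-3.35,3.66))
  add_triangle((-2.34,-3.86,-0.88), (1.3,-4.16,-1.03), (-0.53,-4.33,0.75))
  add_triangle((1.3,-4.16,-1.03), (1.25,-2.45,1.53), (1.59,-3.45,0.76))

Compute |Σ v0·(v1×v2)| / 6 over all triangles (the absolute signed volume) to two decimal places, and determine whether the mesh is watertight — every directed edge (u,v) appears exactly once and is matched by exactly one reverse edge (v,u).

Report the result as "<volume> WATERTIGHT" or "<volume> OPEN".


Per-triangle v0·(v1×v2)/6:
  t1: +0.1864
  t2: +3.4575
  t3: +2.1249
  t4: +0.5577
  t5: +4.2954
  t6: -0.0769
  t7: +0.9481
  t8: +8.3710
  t9: +8.4817
  t10: +0.4170
  t11: +0.4694
  t12: +0.7402
  t13: +4.4659
  t14: +0.9171
  t15: +2.0524
  t16: +0.3904
  t17: +1.0477
  t18: +5.5356
  t19: +0.0434
  t20: +3.5408
  t21: +0.6072
  t22: +0.6002
  t23: +0.5994
  t24: +0.6544
  t25: +4.3812
  t26: -0.2162
Σ = +54.5917 → |volume| = 54.59

Directed edges: 78 total, each appears once with its reverse present → watertight.

54.59 WATERTIGHT


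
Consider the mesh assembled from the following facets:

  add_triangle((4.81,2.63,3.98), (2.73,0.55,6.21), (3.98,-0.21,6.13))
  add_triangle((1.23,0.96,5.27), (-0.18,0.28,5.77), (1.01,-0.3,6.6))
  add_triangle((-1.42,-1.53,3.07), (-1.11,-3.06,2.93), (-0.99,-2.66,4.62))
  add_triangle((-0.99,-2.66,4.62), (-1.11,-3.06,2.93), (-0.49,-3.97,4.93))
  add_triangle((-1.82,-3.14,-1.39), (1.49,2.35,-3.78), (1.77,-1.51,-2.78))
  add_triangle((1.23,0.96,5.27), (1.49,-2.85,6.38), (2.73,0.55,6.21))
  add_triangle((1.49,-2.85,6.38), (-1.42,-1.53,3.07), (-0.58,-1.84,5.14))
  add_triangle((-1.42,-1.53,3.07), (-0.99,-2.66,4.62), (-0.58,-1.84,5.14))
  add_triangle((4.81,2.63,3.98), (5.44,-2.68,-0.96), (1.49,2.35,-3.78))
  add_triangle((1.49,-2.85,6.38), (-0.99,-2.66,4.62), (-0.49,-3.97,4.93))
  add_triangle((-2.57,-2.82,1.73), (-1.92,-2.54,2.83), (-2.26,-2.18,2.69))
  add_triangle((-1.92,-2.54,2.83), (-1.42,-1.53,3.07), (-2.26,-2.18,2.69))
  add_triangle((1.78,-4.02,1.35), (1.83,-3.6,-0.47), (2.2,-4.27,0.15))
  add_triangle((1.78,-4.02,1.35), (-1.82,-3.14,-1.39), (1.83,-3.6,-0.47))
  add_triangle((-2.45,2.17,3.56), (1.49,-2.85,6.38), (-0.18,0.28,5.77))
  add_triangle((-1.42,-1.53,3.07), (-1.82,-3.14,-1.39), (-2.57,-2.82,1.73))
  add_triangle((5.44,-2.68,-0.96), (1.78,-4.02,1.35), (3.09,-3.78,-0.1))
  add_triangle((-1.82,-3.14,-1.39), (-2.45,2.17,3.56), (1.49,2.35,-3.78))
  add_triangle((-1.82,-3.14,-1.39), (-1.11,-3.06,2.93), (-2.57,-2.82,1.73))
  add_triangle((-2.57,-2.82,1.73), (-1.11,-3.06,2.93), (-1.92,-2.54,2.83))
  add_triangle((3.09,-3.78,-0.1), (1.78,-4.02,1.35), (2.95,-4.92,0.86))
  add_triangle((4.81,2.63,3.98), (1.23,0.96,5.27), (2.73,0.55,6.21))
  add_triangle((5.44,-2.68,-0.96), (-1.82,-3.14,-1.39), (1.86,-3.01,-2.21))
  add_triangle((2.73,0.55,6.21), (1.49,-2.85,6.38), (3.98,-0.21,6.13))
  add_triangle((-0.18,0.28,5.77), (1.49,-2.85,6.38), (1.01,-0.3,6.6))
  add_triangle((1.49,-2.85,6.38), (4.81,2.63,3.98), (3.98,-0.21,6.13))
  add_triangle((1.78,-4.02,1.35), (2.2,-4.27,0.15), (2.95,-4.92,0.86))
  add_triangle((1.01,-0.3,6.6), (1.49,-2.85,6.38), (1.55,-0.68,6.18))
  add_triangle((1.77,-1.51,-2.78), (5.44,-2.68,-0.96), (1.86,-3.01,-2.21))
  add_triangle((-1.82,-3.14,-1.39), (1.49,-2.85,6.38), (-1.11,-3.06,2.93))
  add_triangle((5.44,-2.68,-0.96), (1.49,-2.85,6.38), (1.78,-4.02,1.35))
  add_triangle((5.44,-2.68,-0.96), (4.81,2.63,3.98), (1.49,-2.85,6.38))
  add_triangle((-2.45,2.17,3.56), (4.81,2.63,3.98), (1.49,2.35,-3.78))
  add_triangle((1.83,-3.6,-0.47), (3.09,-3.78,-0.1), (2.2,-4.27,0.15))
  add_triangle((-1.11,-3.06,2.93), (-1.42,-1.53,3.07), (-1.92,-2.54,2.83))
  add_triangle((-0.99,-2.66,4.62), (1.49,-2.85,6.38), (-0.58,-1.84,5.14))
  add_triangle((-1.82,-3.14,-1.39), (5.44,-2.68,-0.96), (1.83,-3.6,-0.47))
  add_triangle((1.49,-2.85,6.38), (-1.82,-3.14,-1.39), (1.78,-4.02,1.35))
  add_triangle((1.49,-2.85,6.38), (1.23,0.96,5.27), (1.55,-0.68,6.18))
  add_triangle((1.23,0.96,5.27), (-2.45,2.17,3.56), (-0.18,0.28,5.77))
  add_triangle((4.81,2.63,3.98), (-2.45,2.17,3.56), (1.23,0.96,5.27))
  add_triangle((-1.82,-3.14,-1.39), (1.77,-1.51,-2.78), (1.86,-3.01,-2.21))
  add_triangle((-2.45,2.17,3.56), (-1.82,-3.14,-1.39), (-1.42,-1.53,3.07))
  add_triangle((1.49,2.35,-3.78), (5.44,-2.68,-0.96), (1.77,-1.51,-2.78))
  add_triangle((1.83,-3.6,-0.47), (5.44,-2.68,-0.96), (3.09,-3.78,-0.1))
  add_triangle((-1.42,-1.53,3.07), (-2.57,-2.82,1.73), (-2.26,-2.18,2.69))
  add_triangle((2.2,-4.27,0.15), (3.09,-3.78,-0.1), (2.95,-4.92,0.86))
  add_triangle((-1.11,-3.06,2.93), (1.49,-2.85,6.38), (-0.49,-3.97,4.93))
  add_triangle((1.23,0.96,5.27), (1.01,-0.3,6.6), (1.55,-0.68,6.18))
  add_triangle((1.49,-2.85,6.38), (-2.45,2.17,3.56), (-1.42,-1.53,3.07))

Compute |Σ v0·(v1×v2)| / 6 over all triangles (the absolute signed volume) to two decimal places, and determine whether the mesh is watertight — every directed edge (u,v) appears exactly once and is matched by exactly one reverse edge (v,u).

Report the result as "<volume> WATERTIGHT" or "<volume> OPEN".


Per-triangle v0·(v1×v2)/6:
  t1: +5.4142
  t2: +1.6552
  t3: +0.8940
  t4: +1.0189
  t5: +6.5315
  t6: +4.5124
  t7: -1.3366
  t8: +0.7523
  t9: +29.4452
  t10: +2.8484
  t11: +0.4143
  t12: +0.3247
  t13: +0.1449
  t14: +3.9978
  t15: +3.8627
  t16: -1.0035
  t17: +2.1375
  t18: +9.1793
  t19: +3.1320
  t20: +0.8081
  t21: +0.0439
  t22: +4.1241
  t23: +3.6387
  t24: +5.5671
  t25: +2.6870
  t26: -1.5119
  t27: +0.4995
  t28: +1.4761
  t29: +3.5957
  t30: +4.3911
  t31: +15.7381
  t32: +39.3764
  t33: +20.9807
  t34: +0.4891
  t35: +0.6419
  t36: +2.1321
  t37: +3.6483
  t38: +11.2908
  t39: -0.3777
  t40: +4.2623
  t41: +10.6763
  t42: +2.7685
  t43: +6.5459
  t44: +8.9345
  t45: +1.3905
  t46: -0.2574
  t47: +0.6275
  t48: -0.3164
  t49: +0.9833
  t50: +9.0980
Σ = +237.8772 → |volume| = 237.88

Directed edges: 150 total, each appears once with its reverse present → watertight.

237.88 WATERTIGHT


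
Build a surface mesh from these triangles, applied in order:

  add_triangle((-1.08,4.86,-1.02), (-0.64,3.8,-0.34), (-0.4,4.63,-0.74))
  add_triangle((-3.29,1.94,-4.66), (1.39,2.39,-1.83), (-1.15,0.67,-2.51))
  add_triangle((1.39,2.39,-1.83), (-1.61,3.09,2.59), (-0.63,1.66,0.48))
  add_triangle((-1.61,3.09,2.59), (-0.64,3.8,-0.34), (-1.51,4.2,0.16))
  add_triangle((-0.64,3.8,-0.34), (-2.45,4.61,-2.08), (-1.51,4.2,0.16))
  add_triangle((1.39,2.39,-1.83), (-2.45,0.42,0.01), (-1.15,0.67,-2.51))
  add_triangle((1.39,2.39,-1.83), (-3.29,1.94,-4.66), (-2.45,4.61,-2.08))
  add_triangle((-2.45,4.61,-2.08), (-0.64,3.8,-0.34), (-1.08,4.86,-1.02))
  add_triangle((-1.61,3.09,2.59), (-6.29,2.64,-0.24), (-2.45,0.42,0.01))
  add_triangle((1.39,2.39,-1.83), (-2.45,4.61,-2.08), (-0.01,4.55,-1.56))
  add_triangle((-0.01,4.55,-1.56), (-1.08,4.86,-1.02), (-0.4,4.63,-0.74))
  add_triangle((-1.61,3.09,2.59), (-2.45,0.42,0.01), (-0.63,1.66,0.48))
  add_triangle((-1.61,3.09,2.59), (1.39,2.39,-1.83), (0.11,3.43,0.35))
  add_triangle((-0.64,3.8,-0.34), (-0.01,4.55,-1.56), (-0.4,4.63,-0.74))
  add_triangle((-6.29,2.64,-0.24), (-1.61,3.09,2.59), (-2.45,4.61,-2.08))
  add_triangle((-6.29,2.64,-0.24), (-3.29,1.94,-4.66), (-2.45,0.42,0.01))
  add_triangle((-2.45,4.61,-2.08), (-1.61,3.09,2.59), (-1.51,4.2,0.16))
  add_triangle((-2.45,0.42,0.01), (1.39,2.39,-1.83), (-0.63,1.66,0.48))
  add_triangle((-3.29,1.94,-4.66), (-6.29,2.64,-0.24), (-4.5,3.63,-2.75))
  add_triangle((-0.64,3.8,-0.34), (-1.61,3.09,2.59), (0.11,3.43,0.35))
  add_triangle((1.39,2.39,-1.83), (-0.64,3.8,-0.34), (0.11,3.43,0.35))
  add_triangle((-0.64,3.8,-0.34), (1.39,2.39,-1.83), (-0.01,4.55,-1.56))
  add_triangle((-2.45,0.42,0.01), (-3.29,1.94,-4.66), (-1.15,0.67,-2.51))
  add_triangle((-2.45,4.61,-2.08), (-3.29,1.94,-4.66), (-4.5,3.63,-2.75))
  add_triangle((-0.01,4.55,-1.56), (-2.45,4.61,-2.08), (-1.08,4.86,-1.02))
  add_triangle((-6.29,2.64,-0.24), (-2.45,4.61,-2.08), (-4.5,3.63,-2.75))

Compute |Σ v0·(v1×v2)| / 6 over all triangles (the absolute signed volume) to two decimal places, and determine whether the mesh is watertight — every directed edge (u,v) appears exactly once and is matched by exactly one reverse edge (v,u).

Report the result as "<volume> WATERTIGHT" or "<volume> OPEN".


56.32 WATERTIGHT

Per-triangle v0·(v1×v2)/6:
  t1: +0.1947
  t2: +1.5676
  t3: -0.7731
  t4: +1.0874
  t5: +1.4156
  t6: -2.3466
  t7: +9.0401
  t8: +0.3441
  t9: +1.9527
  t10: +2.3982
  t11: +0.4961
  t12: -1.0886
  t13: -0.3184
  t14: -0.1213
  t15: +14.9834
  t16: +2.8310
  t17: +2.1597
  t18: -1.6685
  t19: +6.7661
  t20: +1.7017
  t21: +1.4496
  t22: +0.5347
  t23: +0.5106
  t24: +5.5454
  t25: +1.6008
  t26: +6.0547
Σ = +56.3177 → |volume| = 56.32

Directed edges: 78 total, each appears once with its reverse present → watertight.


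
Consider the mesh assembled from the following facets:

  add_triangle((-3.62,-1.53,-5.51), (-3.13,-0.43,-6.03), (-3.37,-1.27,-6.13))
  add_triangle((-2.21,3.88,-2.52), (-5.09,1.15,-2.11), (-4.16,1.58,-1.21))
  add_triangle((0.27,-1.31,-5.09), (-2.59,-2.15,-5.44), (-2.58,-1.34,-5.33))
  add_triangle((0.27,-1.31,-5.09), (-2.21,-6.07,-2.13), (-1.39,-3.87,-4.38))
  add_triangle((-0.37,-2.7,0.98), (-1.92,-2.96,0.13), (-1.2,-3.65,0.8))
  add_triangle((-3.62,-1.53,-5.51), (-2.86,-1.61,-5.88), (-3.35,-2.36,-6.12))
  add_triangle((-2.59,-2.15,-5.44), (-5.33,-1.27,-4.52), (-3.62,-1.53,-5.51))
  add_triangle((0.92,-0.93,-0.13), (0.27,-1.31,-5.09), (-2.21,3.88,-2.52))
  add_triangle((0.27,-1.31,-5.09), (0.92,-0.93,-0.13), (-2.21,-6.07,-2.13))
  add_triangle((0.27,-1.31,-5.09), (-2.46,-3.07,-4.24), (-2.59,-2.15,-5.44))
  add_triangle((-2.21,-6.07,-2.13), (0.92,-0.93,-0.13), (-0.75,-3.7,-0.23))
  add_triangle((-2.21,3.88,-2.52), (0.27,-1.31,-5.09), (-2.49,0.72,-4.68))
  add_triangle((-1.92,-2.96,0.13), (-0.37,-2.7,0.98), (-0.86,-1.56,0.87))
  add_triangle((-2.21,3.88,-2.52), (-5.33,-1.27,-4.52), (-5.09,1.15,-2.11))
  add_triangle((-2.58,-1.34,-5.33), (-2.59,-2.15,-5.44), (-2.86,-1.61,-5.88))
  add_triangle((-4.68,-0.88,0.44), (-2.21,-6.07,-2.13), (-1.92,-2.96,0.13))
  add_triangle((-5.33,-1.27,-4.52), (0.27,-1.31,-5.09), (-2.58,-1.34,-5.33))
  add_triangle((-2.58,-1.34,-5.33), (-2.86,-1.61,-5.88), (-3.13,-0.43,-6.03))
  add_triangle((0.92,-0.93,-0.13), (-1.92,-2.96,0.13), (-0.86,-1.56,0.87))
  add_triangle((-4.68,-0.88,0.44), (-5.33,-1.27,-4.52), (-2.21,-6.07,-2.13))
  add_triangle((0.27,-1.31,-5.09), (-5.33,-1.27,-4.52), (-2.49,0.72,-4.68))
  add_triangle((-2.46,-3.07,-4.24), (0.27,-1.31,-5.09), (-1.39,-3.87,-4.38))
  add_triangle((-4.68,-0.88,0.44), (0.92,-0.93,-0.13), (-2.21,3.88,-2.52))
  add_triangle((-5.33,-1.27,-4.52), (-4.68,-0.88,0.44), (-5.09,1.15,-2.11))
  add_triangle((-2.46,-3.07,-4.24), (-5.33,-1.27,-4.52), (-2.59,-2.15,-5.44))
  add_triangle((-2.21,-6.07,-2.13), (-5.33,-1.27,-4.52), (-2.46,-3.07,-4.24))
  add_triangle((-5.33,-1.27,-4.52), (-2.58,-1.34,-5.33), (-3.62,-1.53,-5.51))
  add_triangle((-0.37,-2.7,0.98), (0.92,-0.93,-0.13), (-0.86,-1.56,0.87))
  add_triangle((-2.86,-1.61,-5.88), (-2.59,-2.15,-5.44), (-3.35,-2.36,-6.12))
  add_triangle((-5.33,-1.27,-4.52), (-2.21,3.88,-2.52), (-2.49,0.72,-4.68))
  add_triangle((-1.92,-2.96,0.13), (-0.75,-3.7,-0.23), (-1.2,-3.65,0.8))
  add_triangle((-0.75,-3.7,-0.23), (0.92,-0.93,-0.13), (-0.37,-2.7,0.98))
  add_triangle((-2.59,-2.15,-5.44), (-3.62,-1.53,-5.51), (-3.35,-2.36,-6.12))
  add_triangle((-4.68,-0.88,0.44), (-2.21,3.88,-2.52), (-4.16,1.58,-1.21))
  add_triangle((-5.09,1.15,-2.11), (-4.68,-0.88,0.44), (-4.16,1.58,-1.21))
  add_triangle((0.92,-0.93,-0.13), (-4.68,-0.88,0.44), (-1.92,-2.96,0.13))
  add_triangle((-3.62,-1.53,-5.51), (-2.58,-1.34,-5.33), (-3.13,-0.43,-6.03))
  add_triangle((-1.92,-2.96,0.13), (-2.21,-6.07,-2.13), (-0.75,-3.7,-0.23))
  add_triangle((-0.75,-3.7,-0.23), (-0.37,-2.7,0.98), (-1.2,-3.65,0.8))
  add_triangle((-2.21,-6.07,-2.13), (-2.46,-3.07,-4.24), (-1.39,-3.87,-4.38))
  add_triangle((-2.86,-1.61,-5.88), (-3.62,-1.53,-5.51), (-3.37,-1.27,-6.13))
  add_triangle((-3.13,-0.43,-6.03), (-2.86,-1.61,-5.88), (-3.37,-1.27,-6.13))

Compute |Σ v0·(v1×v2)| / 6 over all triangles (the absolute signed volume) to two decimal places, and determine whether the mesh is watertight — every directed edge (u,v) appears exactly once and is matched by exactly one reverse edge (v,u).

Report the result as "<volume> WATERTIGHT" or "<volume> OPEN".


116.57 WATERTIGHT

Per-triangle v0·(v1×v2)/6:
  t1: +0.4211
  t2: +2.3465
  t3: +1.8988
  t4: +2.1946
  t5: +0.0602
  t6: +0.6225
  t7: +1.3995
  t8: +1.7254
  t9: +6.0441
  t10: +3.1240
  t11: +1.2417
  t12: +6.6934
  t13: +0.4816
  t14: +9.9929
  t15: +0.0146
  t16: +4.5164
  t17: -0.4092
  t18: +0.0380
  t19: -0.6151
  t20: +21.6572
  t21: +9.3411
  t22: +3.5238
  t23: -2.4926
  t24: +8.7930
  t25: +4.2241
  t26: +10.0419
  t27: +0.2909
  t28: +0.0072
  t29: +0.2791
  t30: +9.3006
  t31: +0.7468
  t32: +0.7925
  t33: -0.2031
  t34: +0.3386
  t35: +2.1380
  t36: -0.0447
  t37: -0.9464
  t38: +1.6164
  t39: +0.4380
  t40: +4.1644
  t41: +0.3844
  t42: +0.3859
Σ = +116.5679 → |volume| = 116.57

Directed edges: 126 total, each appears once with its reverse present → watertight.


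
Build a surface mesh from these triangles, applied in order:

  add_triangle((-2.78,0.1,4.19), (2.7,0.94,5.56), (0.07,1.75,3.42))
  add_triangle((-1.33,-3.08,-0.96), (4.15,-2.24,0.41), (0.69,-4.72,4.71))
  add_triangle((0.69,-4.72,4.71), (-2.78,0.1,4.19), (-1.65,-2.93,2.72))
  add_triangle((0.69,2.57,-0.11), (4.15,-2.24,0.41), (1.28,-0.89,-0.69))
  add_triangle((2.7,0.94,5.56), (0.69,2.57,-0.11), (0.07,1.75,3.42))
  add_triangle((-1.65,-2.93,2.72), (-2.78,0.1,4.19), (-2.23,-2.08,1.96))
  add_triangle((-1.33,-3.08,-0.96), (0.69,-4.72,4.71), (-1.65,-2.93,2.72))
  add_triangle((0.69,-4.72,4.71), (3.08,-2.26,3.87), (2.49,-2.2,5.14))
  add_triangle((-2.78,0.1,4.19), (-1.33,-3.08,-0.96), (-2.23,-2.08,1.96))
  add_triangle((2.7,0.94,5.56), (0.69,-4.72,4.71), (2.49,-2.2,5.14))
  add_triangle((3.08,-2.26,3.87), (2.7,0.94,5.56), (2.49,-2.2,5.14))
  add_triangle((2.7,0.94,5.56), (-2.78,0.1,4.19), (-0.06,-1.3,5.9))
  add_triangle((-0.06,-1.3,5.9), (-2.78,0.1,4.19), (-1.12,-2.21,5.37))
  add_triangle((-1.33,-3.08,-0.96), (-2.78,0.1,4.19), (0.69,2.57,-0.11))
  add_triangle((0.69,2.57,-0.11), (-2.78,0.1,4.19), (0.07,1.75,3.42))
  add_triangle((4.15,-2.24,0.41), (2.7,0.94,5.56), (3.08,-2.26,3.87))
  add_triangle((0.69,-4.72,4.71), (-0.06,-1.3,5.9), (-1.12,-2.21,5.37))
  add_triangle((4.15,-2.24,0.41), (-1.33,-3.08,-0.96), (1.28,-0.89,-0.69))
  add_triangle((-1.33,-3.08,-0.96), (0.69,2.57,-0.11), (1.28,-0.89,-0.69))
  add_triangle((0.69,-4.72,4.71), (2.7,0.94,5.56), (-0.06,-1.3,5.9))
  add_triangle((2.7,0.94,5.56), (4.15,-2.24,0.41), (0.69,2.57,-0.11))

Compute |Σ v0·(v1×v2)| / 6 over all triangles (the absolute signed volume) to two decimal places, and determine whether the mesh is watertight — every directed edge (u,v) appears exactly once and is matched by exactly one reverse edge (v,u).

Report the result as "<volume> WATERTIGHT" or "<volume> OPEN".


111.91 OPEN

Per-triangle v0·(v1×v2)/6:
  t1: +6.1250
  t2: +14.6851
  t3: +7.4569
  t4: +1.6862
  t5: +4.6232
  t6: +2.1739
  t7: +6.3091
  t8: +3.6149
  t9: +0.9368
  t10: +4.5115
  t11: +3.4310
  t12: +8.6014
  t13: +3.8358
  t14: +2.2165
  t15: +3.4835
  t16: +8.1002
  t17: +4.6026
  t18: +2.0306
  t19: +0.8673
  t20: +11.5520
  t21: +11.0682
Σ = +111.9117 → |volume| = 111.91

Directed edges: 63 total; 9 unmatched, e.g. (4.15,-2.24,0.41)→(0.69,-4.72,4.71) → open.


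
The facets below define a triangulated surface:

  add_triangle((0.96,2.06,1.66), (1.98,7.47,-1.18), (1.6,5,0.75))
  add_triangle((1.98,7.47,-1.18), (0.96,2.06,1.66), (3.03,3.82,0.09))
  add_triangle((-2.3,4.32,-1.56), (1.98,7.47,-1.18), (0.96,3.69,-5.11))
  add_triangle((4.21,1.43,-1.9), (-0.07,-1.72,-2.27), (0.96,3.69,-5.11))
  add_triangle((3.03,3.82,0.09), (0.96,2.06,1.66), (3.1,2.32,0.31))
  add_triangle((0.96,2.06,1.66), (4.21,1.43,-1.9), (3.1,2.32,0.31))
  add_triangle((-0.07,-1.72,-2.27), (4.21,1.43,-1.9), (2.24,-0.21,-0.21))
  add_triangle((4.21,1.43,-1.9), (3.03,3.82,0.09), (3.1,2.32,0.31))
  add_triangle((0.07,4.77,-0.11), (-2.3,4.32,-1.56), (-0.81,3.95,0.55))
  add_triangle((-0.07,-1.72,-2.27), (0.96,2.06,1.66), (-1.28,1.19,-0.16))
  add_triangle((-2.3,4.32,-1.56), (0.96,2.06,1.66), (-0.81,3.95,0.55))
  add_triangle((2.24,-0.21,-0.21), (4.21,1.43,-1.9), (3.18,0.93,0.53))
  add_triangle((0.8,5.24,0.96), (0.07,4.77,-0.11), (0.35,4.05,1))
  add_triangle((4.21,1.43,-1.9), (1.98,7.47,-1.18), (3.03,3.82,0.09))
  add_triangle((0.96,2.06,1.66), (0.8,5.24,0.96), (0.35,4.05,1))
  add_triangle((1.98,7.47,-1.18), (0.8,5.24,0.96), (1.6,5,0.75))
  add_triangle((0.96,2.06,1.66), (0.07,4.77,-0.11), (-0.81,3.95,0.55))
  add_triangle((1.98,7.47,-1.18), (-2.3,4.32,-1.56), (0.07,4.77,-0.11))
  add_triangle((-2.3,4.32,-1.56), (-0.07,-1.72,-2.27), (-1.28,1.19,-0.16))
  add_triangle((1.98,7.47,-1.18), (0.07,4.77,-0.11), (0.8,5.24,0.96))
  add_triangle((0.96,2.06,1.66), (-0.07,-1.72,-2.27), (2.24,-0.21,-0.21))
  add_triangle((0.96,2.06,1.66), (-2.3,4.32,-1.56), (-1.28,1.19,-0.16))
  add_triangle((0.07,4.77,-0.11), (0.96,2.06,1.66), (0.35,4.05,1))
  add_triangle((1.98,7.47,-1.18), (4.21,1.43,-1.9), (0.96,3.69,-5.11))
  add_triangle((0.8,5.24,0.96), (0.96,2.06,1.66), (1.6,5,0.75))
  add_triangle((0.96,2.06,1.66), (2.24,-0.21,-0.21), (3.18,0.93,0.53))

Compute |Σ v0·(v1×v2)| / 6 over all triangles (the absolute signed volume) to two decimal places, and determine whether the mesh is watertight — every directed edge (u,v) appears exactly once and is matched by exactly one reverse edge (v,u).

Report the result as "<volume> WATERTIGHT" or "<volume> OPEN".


Per-triangle v0·(v1×v2)/6:
  t1: +0.1146
  t2: +4.6295
  t3: +19.3975
  t4: +10.9987
  t5: +1.4021
  t6: -0.2183
  t7: +2.5211
  t8: +2.0510
  t9: +2.2123
  t10: -0.8378
  t11: -0.6888
  t12: +1.2543
  t13: +0.3789
  t14: +7.5123
  t15: +0.4460
  t16: +1.7404
  t17: +1.6521
  t18: +4.0649
  t19: +1.5371
  t20: +2.1865
  t21: -0.6993
  t22: +1.5183
  t23: -0.4138
  t24: +21.6299
  t25: +1.0307
  t26: +0.1377
Σ = +85.5578 → |volume| = 85.56

Directed edges: 78 total; 6 unmatched, e.g. (0.96,3.69,-5.11)→(-2.3,4.32,-1.56) → open.

85.56 OPEN
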